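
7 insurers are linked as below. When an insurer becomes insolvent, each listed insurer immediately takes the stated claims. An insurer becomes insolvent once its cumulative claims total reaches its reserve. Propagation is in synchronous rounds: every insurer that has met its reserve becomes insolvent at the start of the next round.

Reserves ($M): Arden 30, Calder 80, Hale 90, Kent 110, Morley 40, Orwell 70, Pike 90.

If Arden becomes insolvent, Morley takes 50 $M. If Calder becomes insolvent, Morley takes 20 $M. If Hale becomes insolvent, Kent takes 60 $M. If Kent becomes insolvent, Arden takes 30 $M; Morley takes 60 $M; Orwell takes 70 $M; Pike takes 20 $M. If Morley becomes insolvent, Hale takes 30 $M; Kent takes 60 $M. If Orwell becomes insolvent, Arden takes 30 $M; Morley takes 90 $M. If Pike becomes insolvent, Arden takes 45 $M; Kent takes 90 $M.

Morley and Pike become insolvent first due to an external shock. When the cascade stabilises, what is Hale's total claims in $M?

30

Round 1 — Morley, Pike become insolvent (initial).
  Arden: +45 → 45 ≥ 30
  Hale: +30 → 30 < 90
  Kent: +60+90 → 150 ≥ 110
Round 2 — Arden, Kent become insolvent.
  Orwell: +70 → 70 ≥ 70
Round 3 — Orwell becomes insolvent.
No further insolvencies.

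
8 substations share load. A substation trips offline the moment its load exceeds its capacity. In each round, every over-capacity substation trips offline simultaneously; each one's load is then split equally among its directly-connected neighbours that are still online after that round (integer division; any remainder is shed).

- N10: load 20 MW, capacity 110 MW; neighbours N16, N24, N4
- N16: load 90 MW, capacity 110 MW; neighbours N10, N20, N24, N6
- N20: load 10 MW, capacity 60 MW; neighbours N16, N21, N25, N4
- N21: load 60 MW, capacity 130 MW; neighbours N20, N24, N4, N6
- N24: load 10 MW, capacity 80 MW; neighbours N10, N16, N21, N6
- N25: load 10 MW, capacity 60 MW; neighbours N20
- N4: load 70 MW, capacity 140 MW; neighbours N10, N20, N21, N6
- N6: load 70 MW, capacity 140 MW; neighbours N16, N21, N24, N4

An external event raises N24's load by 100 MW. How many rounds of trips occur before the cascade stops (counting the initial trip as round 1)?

2

Round 1 — N24 at 110 > 80. N24 trips offline.
  N24 sheds 110 MW to N10, N16, N21, N6: 27 each (2 lost).
    N10: 20+27 = 47 ≤ 110
    N16: 90+27 = 117 > 110
    N21: 60+27 = 87 ≤ 130
    N6: 70+27 = 97 ≤ 140
Round 2 — N16 trips offline.
  N16 sheds 117 MW to N10, N20, N6: 39 each.
    N10: 47+39 = 86 ≤ 110
    N20: 10+39 = 49 ≤ 60
    N6: 97+39 = 136 ≤ 140
No further trips.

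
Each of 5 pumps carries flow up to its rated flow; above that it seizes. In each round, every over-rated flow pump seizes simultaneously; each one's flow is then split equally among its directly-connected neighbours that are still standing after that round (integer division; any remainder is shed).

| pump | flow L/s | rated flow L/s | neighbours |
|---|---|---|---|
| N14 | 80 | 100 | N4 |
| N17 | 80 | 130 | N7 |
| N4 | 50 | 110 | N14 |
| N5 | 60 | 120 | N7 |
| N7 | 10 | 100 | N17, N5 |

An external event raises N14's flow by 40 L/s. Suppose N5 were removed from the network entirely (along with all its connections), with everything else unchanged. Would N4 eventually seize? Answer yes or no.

With N5 removed:
Round 1 — N14 at 120 > 100. N14 seizes.
  N14 sheds 120 L/s to N4: 120 each.
    N4: 50+120 = 170 > 110
Round 2 — N4 seizes.
  N4 sheds 170 L/s: no online neighbours, lost.
No further seizures.

yes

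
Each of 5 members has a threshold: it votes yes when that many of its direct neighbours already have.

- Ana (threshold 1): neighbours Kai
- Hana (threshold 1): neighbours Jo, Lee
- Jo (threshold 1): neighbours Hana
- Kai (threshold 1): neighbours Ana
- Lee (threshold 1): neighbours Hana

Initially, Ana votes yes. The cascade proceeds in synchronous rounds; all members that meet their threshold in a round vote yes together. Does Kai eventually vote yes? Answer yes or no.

Round 1 — Ana votes yes (initial).
Round 2 — checking thresholds:
  Kai: 1 of 1 neighbours ≥ 1, votes yes.
Round 3 — no new yes votes; cascade stops.

yes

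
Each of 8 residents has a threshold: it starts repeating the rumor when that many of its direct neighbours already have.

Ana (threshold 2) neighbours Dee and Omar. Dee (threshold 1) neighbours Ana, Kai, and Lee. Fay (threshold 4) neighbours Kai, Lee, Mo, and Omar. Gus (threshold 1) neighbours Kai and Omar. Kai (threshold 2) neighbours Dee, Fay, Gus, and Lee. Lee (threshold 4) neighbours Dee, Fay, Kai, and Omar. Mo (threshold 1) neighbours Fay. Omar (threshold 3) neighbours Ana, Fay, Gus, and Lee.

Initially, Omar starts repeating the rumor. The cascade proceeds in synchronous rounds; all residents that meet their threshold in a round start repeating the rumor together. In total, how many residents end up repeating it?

Round 1 — Omar starts repeating the rumor (initial).
Round 2 — checking thresholds:
  Ana: 1 of 2 neighbours < 2, holds.
  Fay: 1 of 4 neighbours < 4, holds.
  Gus: 1 of 2 neighbours ≥ 1, starts repeating the rumor.
  Lee: 1 of 4 neighbours < 4, holds.
Round 3 — no new spreads; cascade stops.

2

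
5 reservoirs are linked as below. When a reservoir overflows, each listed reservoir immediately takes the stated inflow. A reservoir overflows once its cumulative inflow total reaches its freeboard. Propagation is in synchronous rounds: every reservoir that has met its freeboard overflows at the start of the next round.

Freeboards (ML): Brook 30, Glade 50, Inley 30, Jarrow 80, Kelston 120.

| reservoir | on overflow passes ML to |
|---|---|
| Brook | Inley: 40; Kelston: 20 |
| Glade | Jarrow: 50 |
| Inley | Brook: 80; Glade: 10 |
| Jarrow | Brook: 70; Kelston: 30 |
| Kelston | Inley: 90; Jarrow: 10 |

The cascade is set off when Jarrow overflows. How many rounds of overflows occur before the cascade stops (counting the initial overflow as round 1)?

Round 1 — Jarrow overflows (initial).
  Brook: +70 → 70 ≥ 30
  Kelston: +30 → 30 < 120
Round 2 — Brook overflows.
  Inley: +40 → 40 ≥ 30
  Kelston: +20 → 50 < 120
Round 3 — Inley overflows.
  Glade: +10 → 10 < 50
No further overflows.

3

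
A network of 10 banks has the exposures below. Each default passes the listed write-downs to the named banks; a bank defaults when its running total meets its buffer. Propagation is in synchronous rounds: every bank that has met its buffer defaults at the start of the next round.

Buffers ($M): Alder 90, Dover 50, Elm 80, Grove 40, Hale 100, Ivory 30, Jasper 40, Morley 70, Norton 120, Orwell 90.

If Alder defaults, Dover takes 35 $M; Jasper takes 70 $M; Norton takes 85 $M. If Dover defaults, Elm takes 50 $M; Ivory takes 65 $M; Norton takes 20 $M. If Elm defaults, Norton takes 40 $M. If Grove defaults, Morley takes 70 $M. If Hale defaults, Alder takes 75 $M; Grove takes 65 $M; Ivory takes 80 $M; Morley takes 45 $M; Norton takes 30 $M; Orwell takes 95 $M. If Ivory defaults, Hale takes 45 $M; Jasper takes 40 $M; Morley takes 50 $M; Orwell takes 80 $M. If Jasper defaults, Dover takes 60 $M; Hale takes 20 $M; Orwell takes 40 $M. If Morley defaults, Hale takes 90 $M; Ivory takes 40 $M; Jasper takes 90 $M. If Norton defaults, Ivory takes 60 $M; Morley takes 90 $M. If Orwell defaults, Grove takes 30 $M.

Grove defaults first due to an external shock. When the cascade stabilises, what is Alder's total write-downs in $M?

75

Round 1 — Grove defaults (initial).
  Morley: +70 → 70 ≥ 70
Round 2 — Morley defaults.
  Hale: +90 → 90 < 100
  Ivory: +40 → 40 ≥ 30
  Jasper: +90 → 90 ≥ 40
Round 3 — Ivory, Jasper default.
  Dover: +60 → 60 ≥ 50
  Hale: +45+20 → 155 ≥ 100
  Orwell: +80+40 → 120 ≥ 90
Round 4 — Dover, Hale, Orwell default.
  Alder: +75 → 75 < 90
  Elm: +50 → 50 < 80
  Norton: +20+30 → 50 < 120
No further defaults.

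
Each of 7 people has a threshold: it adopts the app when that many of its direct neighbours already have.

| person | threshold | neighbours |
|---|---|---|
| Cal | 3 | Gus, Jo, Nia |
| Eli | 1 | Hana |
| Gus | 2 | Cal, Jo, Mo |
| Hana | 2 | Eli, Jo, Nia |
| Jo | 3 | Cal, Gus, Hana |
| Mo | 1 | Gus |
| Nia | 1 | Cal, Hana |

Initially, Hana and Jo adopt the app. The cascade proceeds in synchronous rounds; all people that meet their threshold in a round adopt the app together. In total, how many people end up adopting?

4

Round 1 — Hana, Jo adopt the app (initial).
Round 2 — checking thresholds:
  Cal: 1 of 3 neighbours < 3, below threshold.
  Eli: 1 of 1 neighbours ≥ 1, adopts the app.
  Gus: 1 of 3 neighbours < 2, below threshold.
  Nia: 1 of 2 neighbours ≥ 1, adopts the app.
Round 3 — no new adoptions; cascade stops.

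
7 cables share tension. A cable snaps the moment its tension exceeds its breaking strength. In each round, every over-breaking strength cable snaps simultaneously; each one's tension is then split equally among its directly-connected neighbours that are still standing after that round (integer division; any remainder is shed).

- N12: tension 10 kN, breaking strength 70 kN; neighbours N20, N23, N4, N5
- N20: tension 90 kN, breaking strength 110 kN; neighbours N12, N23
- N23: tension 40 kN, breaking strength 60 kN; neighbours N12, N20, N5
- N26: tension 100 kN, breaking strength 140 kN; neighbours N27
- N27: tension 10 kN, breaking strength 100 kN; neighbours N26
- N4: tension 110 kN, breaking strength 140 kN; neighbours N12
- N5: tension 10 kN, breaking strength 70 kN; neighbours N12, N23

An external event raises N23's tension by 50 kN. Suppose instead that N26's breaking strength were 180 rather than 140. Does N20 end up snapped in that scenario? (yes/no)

With N26's breaking strength at 180:
Round 1 — N23 at 90 > 60. N23 snaps.
  N23 sheds 90 kN to N12, N20, N5: 30 each.
    N12: 10+30 = 40 ≤ 70
    N20: 90+30 = 120 > 110
    N5: 10+30 = 40 ≤ 70
Round 2 — N20 snaps.
  N20 sheds 120 kN to N12: 120 each.
    N12: 40+120 = 160 > 70
Round 3 — N12 snaps.
  N12 sheds 160 kN to N4, N5: 80 each.
    N4: 110+80 = 190 > 140
    N5: 40+80 = 120 > 70
Round 4 — N4, N5 snap.
  N4 sheds 190 kN: no online neighbours, lost.
  N5 sheds 120 kN: no online neighbours, lost.
No further breaks.

yes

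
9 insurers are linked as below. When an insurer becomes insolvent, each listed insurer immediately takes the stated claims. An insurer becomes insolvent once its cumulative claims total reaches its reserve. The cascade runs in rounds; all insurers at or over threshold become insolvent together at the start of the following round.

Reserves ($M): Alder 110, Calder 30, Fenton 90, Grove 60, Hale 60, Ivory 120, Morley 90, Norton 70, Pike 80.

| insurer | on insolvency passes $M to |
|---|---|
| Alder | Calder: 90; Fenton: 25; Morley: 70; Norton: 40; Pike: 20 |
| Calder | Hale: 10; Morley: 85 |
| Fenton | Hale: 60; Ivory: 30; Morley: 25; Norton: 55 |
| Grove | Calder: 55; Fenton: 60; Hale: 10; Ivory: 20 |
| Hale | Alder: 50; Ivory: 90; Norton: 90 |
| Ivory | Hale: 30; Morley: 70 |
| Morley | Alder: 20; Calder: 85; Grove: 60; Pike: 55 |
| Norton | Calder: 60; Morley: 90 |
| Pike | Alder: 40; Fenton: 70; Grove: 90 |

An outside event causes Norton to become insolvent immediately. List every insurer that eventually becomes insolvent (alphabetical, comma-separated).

Calder, Grove, Morley, Norton

Round 1 — Norton becomes insolvent (initial).
  Calder: +60 → 60 ≥ 30
  Morley: +90 → 90 ≥ 90
Round 2 — Calder, Morley become insolvent.
  Alder: +20 → 20 < 110
  Grove: +60 → 60 ≥ 60
  Hale: +10 → 10 < 60
  Pike: +55 → 55 < 80
Round 3 — Grove becomes insolvent.
  Fenton: +60 → 60 < 90
  Hale: +10 → 20 < 60
  Ivory: +20 → 20 < 120
No further insolvencies.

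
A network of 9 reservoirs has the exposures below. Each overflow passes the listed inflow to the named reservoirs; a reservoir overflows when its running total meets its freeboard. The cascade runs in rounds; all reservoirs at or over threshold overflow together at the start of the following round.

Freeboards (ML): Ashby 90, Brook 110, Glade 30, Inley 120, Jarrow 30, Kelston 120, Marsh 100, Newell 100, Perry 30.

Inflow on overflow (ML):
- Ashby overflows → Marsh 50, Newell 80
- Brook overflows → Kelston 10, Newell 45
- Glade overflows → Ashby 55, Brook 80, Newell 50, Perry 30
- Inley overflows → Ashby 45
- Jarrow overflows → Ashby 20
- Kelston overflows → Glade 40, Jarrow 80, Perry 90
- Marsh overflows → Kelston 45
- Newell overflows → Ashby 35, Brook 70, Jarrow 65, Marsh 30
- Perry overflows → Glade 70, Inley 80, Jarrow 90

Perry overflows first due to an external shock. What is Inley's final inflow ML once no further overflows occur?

Round 1 — Perry overflows (initial).
  Glade: +70 → 70 ≥ 30
  Inley: +80 → 80 < 120
  Jarrow: +90 → 90 ≥ 30
Round 2 — Glade, Jarrow overflow.
  Ashby: +55+20 → 75 < 90
  Brook: +80 → 80 < 110
  Newell: +50 → 50 < 100
No further overflows.

80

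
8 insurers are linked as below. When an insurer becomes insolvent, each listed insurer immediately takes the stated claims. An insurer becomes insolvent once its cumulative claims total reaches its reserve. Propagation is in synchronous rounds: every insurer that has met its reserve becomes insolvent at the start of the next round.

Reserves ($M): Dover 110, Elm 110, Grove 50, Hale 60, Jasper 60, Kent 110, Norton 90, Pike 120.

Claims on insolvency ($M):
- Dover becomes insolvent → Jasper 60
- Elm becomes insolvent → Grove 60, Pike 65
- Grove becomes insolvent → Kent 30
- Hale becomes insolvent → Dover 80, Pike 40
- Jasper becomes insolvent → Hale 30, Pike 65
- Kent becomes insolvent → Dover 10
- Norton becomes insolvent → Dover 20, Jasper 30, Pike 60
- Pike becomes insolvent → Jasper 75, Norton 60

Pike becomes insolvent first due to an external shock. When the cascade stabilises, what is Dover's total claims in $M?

0

Round 1 — Pike becomes insolvent (initial).
  Jasper: +75 → 75 ≥ 60
  Norton: +60 → 60 < 90
Round 2 — Jasper becomes insolvent.
  Hale: +30 → 30 < 60
No further insolvencies.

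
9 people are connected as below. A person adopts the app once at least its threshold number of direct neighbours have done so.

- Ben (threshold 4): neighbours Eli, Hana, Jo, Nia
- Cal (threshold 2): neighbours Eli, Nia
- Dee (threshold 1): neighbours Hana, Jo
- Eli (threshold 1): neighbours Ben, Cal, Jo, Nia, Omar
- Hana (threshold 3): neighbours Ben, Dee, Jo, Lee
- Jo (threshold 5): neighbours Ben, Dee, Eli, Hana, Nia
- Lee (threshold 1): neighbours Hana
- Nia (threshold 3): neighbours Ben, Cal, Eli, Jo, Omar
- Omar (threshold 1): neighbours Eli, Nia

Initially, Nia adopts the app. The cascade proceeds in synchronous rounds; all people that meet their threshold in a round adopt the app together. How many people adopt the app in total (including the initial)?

4

Round 1 — Nia adopts the app (initial).
Round 2 — checking thresholds:
  Ben: 1 of 4 neighbours < 4, below threshold.
  Cal: 1 of 2 neighbours < 2, below threshold.
  Eli: 1 of 5 neighbours ≥ 1, adopts the app.
  Jo: 1 of 5 neighbours < 5, below threshold.
  Omar: 1 of 2 neighbours ≥ 1, adopts the app.
Round 3 — checking thresholds:
  Ben: 2 of 4 neighbours < 4, below threshold.
  Cal: 2 of 2 neighbours ≥ 2, adopts the app.
  Jo: 2 of 5 neighbours < 5, below threshold.
Round 4 — no new adoptions; cascade stops.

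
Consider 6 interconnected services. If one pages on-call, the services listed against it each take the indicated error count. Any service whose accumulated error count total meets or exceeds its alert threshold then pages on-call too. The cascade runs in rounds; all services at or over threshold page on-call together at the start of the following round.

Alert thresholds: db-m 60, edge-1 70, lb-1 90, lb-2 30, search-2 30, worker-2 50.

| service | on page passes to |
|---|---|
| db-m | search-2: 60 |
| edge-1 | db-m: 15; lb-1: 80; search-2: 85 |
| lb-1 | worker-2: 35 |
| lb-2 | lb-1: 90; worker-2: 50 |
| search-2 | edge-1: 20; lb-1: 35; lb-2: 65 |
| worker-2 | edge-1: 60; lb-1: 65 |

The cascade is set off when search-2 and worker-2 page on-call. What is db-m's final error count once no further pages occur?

15

Round 1 — search-2, worker-2 page on-call (initial).
  edge-1: +20+60 → 80 ≥ 70
  lb-1: +35+65 → 100 ≥ 90
  lb-2: +65 → 65 ≥ 30
Round 2 — edge-1, lb-1, lb-2 page on-call.
  db-m: +15 → 15 < 60
No further pages.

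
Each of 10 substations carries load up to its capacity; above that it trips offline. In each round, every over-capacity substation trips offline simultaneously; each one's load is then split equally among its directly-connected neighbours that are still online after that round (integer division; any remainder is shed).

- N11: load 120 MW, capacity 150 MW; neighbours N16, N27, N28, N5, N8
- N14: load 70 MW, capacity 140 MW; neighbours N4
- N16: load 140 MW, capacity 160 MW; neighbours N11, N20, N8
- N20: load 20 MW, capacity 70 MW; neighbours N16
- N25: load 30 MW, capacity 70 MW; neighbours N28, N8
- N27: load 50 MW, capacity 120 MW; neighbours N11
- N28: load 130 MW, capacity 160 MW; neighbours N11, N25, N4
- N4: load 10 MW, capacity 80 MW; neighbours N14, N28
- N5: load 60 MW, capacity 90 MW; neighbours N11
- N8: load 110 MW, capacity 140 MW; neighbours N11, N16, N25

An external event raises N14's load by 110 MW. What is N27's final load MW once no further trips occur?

120

Round 1 — N14 at 180 > 140. N14 trips offline.
  N14 sheds 180 MW to N4: 180 each.
    N4: 10+180 = 190 > 80
Round 2 — N4 trips offline.
  N4 sheds 190 MW to N28: 190 each.
    N28: 130+190 = 320 > 160
Round 3 — N28 trips offline.
  N28 sheds 320 MW to N11, N25: 160 each.
    N11: 120+160 = 280 > 150
    N25: 30+160 = 190 > 70
Round 4 — N11, N25 trip offline.
  N11 sheds 280 MW to N16, N27, N5, N8: 70 each.
    N16: 140+70 = 210 > 160
    N27: 50+70 = 120 ≤ 120
    N5: 60+70 = 130 > 90
    N8: 110+70 = 180 > 140
  N25 sheds 190 MW to N8: 190 each.
    N8: 180+190 = 370 > 140
Round 5 — N16, N5, N8 trip offline.
  N16 sheds 210 MW to N20: 210 each.
    N20: 20+210 = 230 > 70
  N5 sheds 130 MW: no online neighbours, lost.
  N8 sheds 370 MW: no online neighbours, lost.
Round 6 — N20 trips offline.
  N20 sheds 230 MW: no online neighbours, lost.
No further trips.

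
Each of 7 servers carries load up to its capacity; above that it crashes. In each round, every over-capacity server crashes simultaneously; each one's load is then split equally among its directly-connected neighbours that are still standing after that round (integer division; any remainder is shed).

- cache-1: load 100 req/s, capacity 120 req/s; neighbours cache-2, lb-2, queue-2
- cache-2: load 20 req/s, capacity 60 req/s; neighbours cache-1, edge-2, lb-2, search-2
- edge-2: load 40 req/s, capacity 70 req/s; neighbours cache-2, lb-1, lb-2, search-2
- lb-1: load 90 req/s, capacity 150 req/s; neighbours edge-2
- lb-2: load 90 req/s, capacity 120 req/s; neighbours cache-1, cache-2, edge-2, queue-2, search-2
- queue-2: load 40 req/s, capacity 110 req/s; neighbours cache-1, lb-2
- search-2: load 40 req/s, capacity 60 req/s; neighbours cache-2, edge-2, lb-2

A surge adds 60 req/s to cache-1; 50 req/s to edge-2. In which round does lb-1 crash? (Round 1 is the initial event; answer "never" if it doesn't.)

never

Round 1 — cache-1 at 160 > 120; edge-2 at 90 > 70. cache-1, edge-2 crash.
  cache-1 sheds 160 req/s to cache-2, lb-2, queue-2: 53 each (1 lost).
    cache-2: 20+53 = 73 > 60
    lb-2: 90+53 = 143 > 120
    queue-2: 40+53 = 93 ≤ 110
  edge-2 sheds 90 req/s to cache-2, lb-1, lb-2, search-2: 22 each (2 lost).
    cache-2: 73+22 = 95 > 60
    lb-1: 90+22 = 112 ≤ 150
    lb-2: 143+22 = 165 > 120
    search-2: 40+22 = 62 > 60
Round 2 — cache-2, lb-2, search-2 crash.
  cache-2 sheds 95 req/s: no online neighbours, lost.
  lb-2 sheds 165 req/s to queue-2: 165 each.
    queue-2: 93+165 = 258 > 110
  search-2 sheds 62 req/s: no online neighbours, lost.
Round 3 — queue-2 crashes.
  queue-2 sheds 258 req/s: no online neighbours, lost.
No further crashes.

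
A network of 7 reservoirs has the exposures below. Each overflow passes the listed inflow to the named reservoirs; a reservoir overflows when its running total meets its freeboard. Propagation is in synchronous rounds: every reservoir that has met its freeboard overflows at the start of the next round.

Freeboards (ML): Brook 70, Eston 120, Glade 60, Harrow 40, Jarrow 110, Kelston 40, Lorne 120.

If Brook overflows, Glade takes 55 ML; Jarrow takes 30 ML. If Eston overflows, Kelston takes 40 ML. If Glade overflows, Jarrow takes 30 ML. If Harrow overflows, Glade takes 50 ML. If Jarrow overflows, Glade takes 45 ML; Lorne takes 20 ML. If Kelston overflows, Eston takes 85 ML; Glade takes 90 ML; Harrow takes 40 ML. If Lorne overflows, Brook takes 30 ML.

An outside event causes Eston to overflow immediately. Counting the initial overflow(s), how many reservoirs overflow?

Round 1 — Eston overflows (initial).
  Kelston: +40 → 40 ≥ 40
Round 2 — Kelston overflows.
  Glade: +90 → 90 ≥ 60
  Harrow: +40 → 40 ≥ 40
Round 3 — Glade, Harrow overflow.
  Jarrow: +30 → 30 < 110
No further overflows.

4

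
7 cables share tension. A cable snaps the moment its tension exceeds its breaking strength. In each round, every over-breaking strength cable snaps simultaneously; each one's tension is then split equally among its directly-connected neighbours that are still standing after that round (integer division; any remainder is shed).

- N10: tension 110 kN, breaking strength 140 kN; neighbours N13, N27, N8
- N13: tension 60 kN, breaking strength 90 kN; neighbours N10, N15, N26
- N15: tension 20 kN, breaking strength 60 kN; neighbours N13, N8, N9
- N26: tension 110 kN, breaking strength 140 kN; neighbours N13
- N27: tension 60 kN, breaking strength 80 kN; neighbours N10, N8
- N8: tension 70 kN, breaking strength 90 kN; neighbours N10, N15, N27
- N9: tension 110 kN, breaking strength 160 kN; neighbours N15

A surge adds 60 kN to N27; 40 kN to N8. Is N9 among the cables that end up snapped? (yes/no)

Round 1 — N27 at 120 > 80; N8 at 110 > 90. N27, N8 snap.
  N27 sheds 120 kN to N10: 120 each.
    N10: 110+120 = 230 > 140
  N8 sheds 110 kN to N10, N15: 55 each.
    N10: 230+55 = 285 > 140
    N15: 20+55 = 75 > 60
Round 2 — N10, N15 snap.
  N10 sheds 285 kN to N13: 285 each.
    N13: 60+285 = 345 > 90
  N15 sheds 75 kN to N13, N9: 37 each (1 lost).
    N13: 345+37 = 382 > 90
    N9: 110+37 = 147 ≤ 160
Round 3 — N13 snaps.
  N13 sheds 382 kN to N26: 382 each.
    N26: 110+382 = 492 > 140
Round 4 — N26 snaps.
  N26 sheds 492 kN: no online neighbours, lost.
No further breaks.

no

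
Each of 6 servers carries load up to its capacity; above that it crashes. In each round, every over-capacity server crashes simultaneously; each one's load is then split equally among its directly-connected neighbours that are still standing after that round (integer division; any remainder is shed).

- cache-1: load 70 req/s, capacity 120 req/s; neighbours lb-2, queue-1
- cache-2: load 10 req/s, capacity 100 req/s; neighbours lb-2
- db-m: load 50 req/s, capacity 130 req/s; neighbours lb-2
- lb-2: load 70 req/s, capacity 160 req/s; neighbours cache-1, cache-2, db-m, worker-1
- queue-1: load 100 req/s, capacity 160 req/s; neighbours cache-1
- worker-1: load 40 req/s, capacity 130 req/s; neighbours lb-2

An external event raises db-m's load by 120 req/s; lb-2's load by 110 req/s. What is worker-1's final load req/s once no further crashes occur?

Round 1 — db-m at 170 > 130; lb-2 at 180 > 160. db-m, lb-2 crash.
  db-m sheds 170 req/s: no online neighbours, lost.
  lb-2 sheds 180 req/s to cache-1, cache-2, worker-1: 60 each.
    cache-1: 70+60 = 130 > 120
    cache-2: 10+60 = 70 ≤ 100
    worker-1: 40+60 = 100 ≤ 130
Round 2 — cache-1 crashes.
  cache-1 sheds 130 req/s to queue-1: 130 each.
    queue-1: 100+130 = 230 > 160
Round 3 — queue-1 crashes.
  queue-1 sheds 230 req/s: no online neighbours, lost.
No further crashes.

100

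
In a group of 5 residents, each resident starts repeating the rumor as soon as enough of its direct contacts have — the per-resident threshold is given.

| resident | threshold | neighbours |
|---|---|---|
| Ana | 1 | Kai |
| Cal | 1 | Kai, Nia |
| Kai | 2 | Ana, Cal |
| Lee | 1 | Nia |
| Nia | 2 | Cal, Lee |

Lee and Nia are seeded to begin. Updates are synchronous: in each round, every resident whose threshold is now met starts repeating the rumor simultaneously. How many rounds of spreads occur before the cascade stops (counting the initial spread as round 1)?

Round 1 — Lee, Nia start repeating the rumor (initial).
Round 2 — checking thresholds:
  Cal: 1 of 2 neighbours ≥ 1, starts repeating the rumor.
Round 3 — no new spreads; cascade stops.

2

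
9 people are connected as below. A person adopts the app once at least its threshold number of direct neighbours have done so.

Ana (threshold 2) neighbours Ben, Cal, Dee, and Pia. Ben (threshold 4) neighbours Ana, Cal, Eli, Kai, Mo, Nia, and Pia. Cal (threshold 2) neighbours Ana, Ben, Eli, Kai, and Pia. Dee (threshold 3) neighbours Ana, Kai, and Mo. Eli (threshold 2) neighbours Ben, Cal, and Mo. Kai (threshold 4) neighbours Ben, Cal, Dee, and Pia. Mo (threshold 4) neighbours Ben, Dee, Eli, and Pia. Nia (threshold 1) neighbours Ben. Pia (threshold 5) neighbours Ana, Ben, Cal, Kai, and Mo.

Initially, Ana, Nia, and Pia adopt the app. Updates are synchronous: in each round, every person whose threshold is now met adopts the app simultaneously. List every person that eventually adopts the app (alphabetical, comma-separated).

Ana, Ben, Cal, Eli, Nia, Pia

Round 1 — Ana, Nia, Pia adopt the app (initial).
Round 2 — checking thresholds:
  Ben: 3 of 7 neighbours < 4, holds.
  Cal: 2 of 5 neighbours ≥ 2, adopts the app.
  Dee: 1 of 3 neighbours < 3, holds.
  Kai: 1 of 4 neighbours < 4, holds.
  Mo: 1 of 4 neighbours < 4, holds.
Round 3 — checking thresholds:
  Ben: 4 of 7 neighbours ≥ 4, adopts the app.
  Dee: 1 of 3 neighbours < 3, holds.
  Eli: 1 of 3 neighbours < 2, holds.
  Kai: 2 of 4 neighbours < 4, holds.
  Mo: 1 of 4 neighbours < 4, holds.
Round 4 — checking thresholds:
  Dee: 1 of 3 neighbours < 3, holds.
  Eli: 2 of 3 neighbours ≥ 2, adopts the app.
  Kai: 3 of 4 neighbours < 4, holds.
  Mo: 2 of 4 neighbours < 4, holds.
Round 5 — no new adoptions; cascade stops.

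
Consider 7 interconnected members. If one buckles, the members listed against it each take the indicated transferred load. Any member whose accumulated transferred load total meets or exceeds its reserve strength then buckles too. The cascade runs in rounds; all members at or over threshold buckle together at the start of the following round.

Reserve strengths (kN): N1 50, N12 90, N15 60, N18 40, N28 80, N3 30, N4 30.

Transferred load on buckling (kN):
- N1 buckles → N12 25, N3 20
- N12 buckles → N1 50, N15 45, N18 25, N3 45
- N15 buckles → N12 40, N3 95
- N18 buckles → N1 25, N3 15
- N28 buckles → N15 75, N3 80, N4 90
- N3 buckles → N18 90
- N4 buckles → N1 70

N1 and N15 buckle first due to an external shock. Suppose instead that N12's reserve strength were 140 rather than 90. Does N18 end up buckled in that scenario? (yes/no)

With N12's reserve strength at 140:
Round 1 — N1, N15 buckle (initial).
  N12: +25+40 → 65 < 140
  N3: +20+95 → 115 ≥ 30
Round 2 — N3 buckles.
  N18: +90 → 90 ≥ 40
Round 3 — N18 buckles.
No further bucklings.

yes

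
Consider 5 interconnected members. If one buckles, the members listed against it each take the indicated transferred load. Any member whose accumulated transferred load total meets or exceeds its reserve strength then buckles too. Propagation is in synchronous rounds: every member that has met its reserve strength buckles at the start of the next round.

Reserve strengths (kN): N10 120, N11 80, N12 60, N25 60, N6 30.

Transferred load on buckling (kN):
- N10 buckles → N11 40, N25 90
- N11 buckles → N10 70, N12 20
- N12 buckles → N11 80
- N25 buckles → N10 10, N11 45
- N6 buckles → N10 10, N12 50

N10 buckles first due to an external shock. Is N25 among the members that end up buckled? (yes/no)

yes

Round 1 — N10 buckles (initial).
  N11: +40 → 40 < 80
  N25: +90 → 90 ≥ 60
Round 2 — N25 buckles.
  N11: +45 → 85 ≥ 80
Round 3 — N11 buckles.
  N12: +20 → 20 < 60
No further bucklings.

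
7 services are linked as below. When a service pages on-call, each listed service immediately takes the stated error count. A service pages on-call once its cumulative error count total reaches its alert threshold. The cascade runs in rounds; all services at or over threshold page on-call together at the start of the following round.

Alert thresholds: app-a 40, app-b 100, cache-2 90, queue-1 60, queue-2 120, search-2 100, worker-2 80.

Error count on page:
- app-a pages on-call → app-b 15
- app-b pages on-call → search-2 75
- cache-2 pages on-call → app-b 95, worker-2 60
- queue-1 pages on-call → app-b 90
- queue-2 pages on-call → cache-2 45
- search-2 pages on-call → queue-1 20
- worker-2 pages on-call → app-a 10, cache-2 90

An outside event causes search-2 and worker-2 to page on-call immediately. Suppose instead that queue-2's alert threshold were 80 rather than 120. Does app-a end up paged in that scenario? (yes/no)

no

With queue-2's alert threshold at 80:
Round 1 — search-2, worker-2 page on-call (initial).
  app-a: +10 → 10 < 40
  cache-2: +90 → 90 ≥ 90
  queue-1: +20 → 20 < 60
Round 2 — cache-2 pages on-call.
  app-b: +95 → 95 < 100
No further pages.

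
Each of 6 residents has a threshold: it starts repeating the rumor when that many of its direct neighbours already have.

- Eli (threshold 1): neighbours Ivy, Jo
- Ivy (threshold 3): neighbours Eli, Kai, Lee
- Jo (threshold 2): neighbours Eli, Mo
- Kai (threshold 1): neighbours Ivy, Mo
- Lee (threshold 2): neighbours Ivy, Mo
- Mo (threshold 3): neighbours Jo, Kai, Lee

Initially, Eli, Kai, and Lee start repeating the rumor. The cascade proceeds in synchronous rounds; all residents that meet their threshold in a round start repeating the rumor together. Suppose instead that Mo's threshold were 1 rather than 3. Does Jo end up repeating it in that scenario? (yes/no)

yes

With Mo's threshold at 1:
Round 1 — Eli, Kai, Lee start repeating the rumor (initial).
Round 2 — checking thresholds:
  Ivy: 3 of 3 neighbours ≥ 3, starts repeating the rumor.
  Jo: 1 of 2 neighbours < 2, not yet.
  Mo: 2 of 3 neighbours ≥ 1, starts repeating the rumor.
Round 3 — checking thresholds:
  Jo: 2 of 2 neighbours ≥ 2, starts repeating the rumor.
Round 4 — no new spreads; cascade stops.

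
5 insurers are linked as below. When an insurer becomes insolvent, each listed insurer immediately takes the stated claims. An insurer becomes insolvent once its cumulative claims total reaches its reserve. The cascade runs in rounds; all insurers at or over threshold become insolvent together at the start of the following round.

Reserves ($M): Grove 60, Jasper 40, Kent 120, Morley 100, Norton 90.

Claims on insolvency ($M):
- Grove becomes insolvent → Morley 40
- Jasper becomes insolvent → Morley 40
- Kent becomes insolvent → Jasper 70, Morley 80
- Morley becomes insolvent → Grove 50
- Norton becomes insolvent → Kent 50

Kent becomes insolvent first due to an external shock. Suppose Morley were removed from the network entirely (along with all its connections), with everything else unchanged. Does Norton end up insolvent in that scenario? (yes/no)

no

With Morley removed:
Round 1 — Kent becomes insolvent (initial).
  Jasper: +70 → 70 ≥ 40
Round 2 — Jasper becomes insolvent.
No further insolvencies.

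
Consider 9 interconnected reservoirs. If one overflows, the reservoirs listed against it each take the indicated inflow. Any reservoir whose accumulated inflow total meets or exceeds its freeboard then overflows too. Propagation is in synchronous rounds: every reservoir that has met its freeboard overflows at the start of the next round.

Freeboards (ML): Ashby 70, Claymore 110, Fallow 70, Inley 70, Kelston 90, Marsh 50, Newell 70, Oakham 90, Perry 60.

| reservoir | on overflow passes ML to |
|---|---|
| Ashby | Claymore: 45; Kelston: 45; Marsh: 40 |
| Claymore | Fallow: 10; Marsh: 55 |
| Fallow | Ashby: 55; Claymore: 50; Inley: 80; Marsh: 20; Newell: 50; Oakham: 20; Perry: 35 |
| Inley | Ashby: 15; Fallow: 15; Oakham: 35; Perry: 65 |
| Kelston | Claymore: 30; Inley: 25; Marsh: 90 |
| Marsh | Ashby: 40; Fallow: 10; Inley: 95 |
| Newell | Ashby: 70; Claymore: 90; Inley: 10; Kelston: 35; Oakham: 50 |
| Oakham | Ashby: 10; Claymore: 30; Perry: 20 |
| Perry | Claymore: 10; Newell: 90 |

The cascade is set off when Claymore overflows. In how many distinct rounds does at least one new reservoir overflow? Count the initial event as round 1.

Round 1 — Claymore overflows (initial).
  Fallow: +10 → 10 < 70
  Marsh: +55 → 55 ≥ 50
Round 2 — Marsh overflows.
  Ashby: +40 → 40 < 70
  Fallow: +10 → 20 < 70
  Inley: +95 → 95 ≥ 70
Round 3 — Inley overflows.
  Ashby: +15 → 55 < 70
  Fallow: +15 → 35 < 70
  Oakham: +35 → 35 < 90
  Perry: +65 → 65 ≥ 60
Round 4 — Perry overflows.
  Newell: +90 → 90 ≥ 70
Round 5 — Newell overflows.
  Ashby: +70 → 125 ≥ 70
  Kelston: +35 → 35 < 90
  Oakham: +50 → 85 < 90
Round 6 — Ashby overflows.
  Kelston: +45 → 80 < 90
No further overflows.

6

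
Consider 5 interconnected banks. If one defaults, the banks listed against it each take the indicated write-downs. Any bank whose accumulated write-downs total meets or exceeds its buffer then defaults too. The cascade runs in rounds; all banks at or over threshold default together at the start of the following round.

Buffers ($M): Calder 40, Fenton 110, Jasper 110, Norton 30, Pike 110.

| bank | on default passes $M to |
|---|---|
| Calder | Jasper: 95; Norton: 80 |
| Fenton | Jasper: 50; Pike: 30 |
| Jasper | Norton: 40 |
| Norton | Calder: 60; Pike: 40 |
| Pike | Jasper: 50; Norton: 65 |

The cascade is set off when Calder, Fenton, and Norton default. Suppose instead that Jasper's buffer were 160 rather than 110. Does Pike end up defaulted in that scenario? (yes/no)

no

With Jasper's buffer at 160:
Round 1 — Calder, Fenton, Norton default (initial).
  Jasper: +95+50 → 145 < 160
  Pike: +30+40 → 70 < 110
No further defaults.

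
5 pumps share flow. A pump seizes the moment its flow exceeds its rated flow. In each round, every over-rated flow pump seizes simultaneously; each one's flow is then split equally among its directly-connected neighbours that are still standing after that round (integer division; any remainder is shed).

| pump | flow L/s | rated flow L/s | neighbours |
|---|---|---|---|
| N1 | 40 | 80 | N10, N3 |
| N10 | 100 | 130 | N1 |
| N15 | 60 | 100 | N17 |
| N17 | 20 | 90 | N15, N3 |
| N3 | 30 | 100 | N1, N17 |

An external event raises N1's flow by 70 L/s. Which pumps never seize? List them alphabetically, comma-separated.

N15, N17, N3

Round 1 — N1 at 110 > 80. N1 seizes.
  N1 sheds 110 L/s to N10, N3: 55 each.
    N10: 100+55 = 155 > 130
    N3: 30+55 = 85 ≤ 100
Round 2 — N10 seizes.
  N10 sheds 155 L/s: no online neighbours, lost.
No further seizures.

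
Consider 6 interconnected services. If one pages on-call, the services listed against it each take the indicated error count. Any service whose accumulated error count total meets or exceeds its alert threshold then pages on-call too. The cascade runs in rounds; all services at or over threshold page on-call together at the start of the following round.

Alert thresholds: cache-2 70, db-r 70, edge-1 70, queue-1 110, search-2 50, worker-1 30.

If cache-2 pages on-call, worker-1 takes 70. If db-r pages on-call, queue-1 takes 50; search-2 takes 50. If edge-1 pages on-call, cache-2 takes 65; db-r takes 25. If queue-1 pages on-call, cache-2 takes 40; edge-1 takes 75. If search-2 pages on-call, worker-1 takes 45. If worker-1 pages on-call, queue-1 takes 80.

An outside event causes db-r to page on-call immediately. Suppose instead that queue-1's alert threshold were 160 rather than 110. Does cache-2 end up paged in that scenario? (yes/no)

no

With queue-1's alert threshold at 160:
Round 1 — db-r pages on-call (initial).
  queue-1: +50 → 50 < 160
  search-2: +50 → 50 ≥ 50
Round 2 — search-2 pages on-call.
  worker-1: +45 → 45 ≥ 30
Round 3 — worker-1 pages on-call.
  queue-1: +80 → 130 < 160
No further pages.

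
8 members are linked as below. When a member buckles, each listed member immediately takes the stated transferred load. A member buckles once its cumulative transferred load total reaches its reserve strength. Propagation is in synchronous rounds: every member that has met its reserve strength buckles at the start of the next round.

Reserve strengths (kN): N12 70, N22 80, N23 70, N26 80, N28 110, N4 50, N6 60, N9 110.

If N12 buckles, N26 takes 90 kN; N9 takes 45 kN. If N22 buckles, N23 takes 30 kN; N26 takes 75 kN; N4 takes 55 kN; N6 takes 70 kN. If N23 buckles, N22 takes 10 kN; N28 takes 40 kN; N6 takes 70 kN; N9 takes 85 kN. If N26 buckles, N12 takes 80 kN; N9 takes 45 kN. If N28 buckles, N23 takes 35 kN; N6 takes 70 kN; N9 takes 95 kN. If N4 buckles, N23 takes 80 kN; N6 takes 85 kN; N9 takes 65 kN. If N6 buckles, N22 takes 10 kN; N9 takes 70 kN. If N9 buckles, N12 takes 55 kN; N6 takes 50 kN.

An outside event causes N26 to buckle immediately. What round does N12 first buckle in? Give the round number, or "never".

Round 1 — N26 buckles (initial).
  N12: +80 → 80 ≥ 70
  N9: +45 → 45 < 110
Round 2 — N12 buckles.
  N9: +45 → 90 < 110
No further bucklings.

2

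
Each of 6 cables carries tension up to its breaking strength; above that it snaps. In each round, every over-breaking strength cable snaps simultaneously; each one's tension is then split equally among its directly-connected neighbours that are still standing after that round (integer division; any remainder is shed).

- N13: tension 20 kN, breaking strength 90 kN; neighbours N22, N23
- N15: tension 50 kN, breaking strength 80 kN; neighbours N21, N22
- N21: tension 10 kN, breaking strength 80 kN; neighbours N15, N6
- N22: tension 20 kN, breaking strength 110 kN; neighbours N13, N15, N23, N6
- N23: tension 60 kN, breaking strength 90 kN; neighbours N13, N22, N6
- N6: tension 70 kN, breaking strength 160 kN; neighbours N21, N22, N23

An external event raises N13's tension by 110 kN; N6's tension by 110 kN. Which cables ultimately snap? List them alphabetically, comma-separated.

N13, N15, N21, N22, N23, N6

Round 1 — N13 at 130 > 90; N6 at 180 > 160. N13, N6 snap.
  N13 sheds 130 kN to N22, N23: 65 each.
    N22: 20+65 = 85 ≤ 110
    N23: 60+65 = 125 > 90
  N6 sheds 180 kN to N21, N22, N23: 60 each.
    N21: 10+60 = 70 ≤ 80
    N22: 85+60 = 145 > 110
    N23: 125+60 = 185 > 90
Round 2 — N22, N23 snap.
  N22 sheds 145 kN to N15: 145 each.
    N15: 50+145 = 195 > 80
  N23 sheds 185 kN: no online neighbours, lost.
Round 3 — N15 snaps.
  N15 sheds 195 kN to N21: 195 each.
    N21: 70+195 = 265 > 80
Round 4 — N21 snaps.
  N21 sheds 265 kN: no online neighbours, lost.
No further breaks.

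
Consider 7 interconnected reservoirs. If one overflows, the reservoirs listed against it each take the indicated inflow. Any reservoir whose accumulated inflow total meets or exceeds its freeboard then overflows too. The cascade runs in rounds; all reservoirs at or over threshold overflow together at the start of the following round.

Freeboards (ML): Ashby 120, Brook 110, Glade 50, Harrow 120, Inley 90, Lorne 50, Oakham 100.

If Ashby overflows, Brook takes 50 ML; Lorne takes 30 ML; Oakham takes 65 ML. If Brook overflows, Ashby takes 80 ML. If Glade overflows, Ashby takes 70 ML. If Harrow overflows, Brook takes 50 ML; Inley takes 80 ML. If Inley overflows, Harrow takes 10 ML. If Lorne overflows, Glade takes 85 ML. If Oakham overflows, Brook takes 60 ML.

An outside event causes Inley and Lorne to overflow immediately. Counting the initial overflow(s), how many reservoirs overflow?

3

Round 1 — Inley, Lorne overflow (initial).
  Glade: +85 → 85 ≥ 50
  Harrow: +10 → 10 < 120
Round 2 — Glade overflows.
  Ashby: +70 → 70 < 120
No further overflows.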